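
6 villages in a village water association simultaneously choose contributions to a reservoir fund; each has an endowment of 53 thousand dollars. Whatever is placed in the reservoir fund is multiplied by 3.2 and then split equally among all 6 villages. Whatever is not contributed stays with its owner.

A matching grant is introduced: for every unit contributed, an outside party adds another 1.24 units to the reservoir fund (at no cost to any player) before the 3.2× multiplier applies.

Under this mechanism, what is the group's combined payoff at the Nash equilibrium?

The effective private return per unit is now 3.2 × 2.24 / 6 = 1.1947 > 1, so every player's dominant strategy flips to full contribution.
At the Nash equilibrium everyone contributes 53. Group total payoff = 3.2 × 2.24 × 318 = 2279.42.

2279.42 thousand dollars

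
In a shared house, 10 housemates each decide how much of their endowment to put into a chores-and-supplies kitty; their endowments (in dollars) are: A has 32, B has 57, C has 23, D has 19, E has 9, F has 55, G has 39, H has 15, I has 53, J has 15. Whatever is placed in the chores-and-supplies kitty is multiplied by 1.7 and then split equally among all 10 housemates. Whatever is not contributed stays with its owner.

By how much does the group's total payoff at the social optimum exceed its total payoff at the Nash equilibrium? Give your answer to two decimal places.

221.90 dollars

The private return per contributed unit is 1.7/10 = 0.1700 < 1 for every player regardless of endowment, so the Nash equilibrium is zero contribution and the group total is Σ E_j = 32 + 57 + 23 + 19 + 9 + 55 + 39 + 15 + 53 + 15 = 317.
Each contributed unit returns 1.700 to the group, so the social optimum is full contribution by everyone: group total = 1.700 × 317 = 538.90.
Efficiency loss = (1.700 − 1) × 317 = 221.90.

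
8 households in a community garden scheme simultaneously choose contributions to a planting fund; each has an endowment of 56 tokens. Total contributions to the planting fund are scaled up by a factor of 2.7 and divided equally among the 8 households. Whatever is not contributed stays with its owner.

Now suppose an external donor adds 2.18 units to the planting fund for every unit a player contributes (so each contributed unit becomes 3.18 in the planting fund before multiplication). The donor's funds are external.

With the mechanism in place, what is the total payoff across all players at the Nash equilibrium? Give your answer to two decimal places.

3846.53 tokens

Under the mechanism each unit contributed yields 2.7 × 3.18 / 8 = 1.0733 back to its contributor per unit of net cost, which exceeds 1, making full contribution the dominant choice for everyone.
So the Nash equilibrium is full contribution by all 8; the group earns 2.7 × 3.18 × 448 = 3846.53.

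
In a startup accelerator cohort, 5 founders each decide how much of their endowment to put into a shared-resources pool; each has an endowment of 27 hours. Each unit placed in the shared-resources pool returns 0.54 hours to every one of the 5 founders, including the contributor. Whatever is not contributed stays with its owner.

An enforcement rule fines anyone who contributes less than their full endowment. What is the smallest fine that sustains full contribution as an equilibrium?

12.42 hours

Given the others contribute fully, the best deviation is to contribute 0 (any partial contribution still incurs the fine and gives up units whose private return 0.54 is below 1).
Deviating from 27 to 0 saves 27 hours but forfeits the deviator's share of the drop in the shared-resources pool: 0.54 × 27 = 14.58.
So the deviation gain is 27 − 14.58 = 12.42, and the fine must be at least 12.42 hours to wipe it out.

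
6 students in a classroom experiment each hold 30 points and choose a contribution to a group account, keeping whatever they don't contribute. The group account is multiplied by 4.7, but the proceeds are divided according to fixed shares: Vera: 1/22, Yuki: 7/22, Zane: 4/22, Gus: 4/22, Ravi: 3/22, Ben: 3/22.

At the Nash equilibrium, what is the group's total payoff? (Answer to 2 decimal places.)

291.00 points

Player j's private return per contributed unit is 4.7 × (j's share). Contributing is weakly dominant for j when that share is at least 1/4.7 = 0.2128, and contributing 0 is dominant otherwise.
Only Yuki (7/22) clears that bar, contributing 30; the remaining 5 contribute 0. Total contributed: 30.
The group account pays out 4.7 × 30 = 141.00 in total (split across the unequal shares, but the aggregate is all that matters for the group sum).
The 5 free-riders keep 30 each, adding 150. Group total = 150 + 141.00 = 291.00.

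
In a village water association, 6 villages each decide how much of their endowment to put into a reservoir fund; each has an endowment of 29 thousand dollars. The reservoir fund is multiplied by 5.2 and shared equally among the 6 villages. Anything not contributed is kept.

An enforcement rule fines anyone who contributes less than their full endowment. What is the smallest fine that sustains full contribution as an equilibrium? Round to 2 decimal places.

3.87 thousand dollars

Given the others contribute fully, the best deviation is to contribute 0 (any partial contribution still incurs the fine and gives up units whose private return 0.8667 is below 1).
Deviating from 29 to 0 saves 29 thousand dollars but forfeits the deviator's share of the drop in the reservoir fund: 5.2/6 × 29 = 25.13.
So the deviation gain is 29 − 25.13 = 3.87, and the fine must be at least 3.87 thousand dollars to wipe it out.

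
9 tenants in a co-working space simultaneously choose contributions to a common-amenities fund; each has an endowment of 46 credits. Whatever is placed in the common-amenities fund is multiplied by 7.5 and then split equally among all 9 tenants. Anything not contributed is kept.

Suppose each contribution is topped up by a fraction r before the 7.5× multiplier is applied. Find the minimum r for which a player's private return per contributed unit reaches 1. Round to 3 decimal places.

0.200

With matching at rate r, one contributed unit becomes (1 + r) in the common-amenities fund and returns 7.5 × (1 + r) / 9 to the contributor.
Setting this equal to 1: 1 + r = 9/7.5 = 1.2000.
So the minimum matching rate is r = 1.2000 − 1 = 0.200.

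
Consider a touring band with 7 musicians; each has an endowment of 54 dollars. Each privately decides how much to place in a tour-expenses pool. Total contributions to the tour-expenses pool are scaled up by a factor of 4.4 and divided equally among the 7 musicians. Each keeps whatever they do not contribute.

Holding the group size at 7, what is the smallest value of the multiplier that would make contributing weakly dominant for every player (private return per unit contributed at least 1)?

7

A contributed unit returns (multiplier)/7 to its contributor.
This reaches 1 exactly when the multiplier is 7.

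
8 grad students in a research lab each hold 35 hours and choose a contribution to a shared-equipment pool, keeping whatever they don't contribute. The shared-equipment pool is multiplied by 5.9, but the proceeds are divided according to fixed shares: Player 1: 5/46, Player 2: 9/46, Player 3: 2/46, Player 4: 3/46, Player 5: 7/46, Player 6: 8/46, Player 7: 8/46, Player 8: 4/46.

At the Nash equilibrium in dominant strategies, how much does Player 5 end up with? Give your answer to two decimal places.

For player j, contributing a unit is worthwhile iff 5.9 × (j's share) ≥ 1, i.e. iff j's share is at least 0.1695.
Player 2, Player 6 and Player 7 clear that bar, contributing 35 each; the remaining 5 contribute 0. Total contributed: 105.
Player 5 keeps 35 and receives 5.9 × 105 × 7/46 = 94.27 from the shared-equipment pool, for a payoff of 129.27.

129.27 hours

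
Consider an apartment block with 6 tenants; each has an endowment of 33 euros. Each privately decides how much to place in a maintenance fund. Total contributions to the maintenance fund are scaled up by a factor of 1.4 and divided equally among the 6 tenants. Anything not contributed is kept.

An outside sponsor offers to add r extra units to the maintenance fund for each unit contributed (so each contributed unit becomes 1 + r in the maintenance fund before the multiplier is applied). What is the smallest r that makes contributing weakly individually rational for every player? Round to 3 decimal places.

3.286

With matching at rate r, one contributed unit becomes (1 + r) in the maintenance fund and returns 1.4 × (1 + r) / 6 to the contributor.
Setting this equal to 1: 1 + r = 6/1.4 = 4.2857.
So the minimum matching rate is r = 4.2857 − 1 = 3.286.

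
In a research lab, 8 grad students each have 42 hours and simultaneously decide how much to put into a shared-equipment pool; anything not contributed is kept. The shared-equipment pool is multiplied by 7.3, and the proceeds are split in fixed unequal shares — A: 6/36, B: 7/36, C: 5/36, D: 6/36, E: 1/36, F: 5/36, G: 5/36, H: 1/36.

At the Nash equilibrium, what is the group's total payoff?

For player j, contributing a unit is worthwhile iff 7.3 × (j's share) ≥ 1, i.e. iff j's share is at least 0.1370.
A, B, C, D, F and G clear that bar, contributing 42 each; the remaining 2 contribute 0. Total contributed: 252.
The shared-equipment pool pays out 7.3 × 252 = 1839.60 in total (split across the unequal shares, but the aggregate is all that matters for the group sum).
The 2 free-riders keep 42 each, adding 84. Group total = 84 + 1839.60 = 1923.60.

1923.60 hours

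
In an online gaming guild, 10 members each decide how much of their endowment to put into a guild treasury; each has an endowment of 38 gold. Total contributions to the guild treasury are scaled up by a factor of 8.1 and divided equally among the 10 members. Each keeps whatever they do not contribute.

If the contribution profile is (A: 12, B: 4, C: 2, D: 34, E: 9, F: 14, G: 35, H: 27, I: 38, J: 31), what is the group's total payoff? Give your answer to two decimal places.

Total contributed: 12 + 4 + 2 + 34 + 9 + 14 + 35 + 27 + 38 + 31 = 206; total kept: 10 × 38 − 206 = 174.
The guild treasury pays out 8.1 × 206 = 1668.60 in aggregate.
Group total = 174 + 1668.60 = 1842.60.

1842.60 gold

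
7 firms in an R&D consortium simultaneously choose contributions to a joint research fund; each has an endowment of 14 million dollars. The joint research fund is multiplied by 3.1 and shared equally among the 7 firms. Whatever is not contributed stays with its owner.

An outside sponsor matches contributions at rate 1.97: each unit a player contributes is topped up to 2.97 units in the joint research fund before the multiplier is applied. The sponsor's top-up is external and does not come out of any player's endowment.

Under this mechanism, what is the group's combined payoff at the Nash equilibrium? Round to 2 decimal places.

902.29 million dollars

Under the mechanism each unit contributed yields 3.1 × 2.97 / 7 = 1.3153 back to its contributor per unit of net cost, which exceeds 1, making full contribution the dominant choice for everyone.
At the Nash equilibrium everyone contributes 14. Group total payoff = 3.1 × 2.97 × 98 = 902.29.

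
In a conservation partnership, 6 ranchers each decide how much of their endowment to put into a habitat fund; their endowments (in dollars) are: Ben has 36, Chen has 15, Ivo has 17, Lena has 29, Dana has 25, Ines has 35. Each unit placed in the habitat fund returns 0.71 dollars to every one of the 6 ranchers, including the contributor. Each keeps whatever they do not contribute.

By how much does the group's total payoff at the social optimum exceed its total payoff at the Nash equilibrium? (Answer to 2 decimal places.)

511.82 dollars

The private return per contributed unit is 0.71 < 1 for everyone, so the Nash equilibrium is zero contribution and the group total is Σ E_j = 36 + 15 + 17 + 29 + 25 + 35 = 157.
Each contributed unit returns 4.260 to the group, so the social optimum is full contribution by everyone: group total = 4.260 × 157 = 668.82.
Efficiency loss = (4.260 − 1) × 157 = 511.82.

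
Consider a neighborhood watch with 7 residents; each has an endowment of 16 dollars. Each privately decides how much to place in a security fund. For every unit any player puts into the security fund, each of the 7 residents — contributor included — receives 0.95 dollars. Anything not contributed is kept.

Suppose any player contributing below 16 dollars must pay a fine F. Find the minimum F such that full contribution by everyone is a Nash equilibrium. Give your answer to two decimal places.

0.80 dollars

Given the others contribute fully, the best deviation is to contribute 0 (any partial contribution still incurs the fine and gives up units whose private return 0.95 is below 1).
Deviating from 16 to 0 saves 16 dollars but forfeits the deviator's share of the drop in the security fund: 0.95 × 16 = 15.20.
So the deviation gain is 16 − 15.20 = 0.80, and the fine must be at least 0.80 dollars to wipe it out.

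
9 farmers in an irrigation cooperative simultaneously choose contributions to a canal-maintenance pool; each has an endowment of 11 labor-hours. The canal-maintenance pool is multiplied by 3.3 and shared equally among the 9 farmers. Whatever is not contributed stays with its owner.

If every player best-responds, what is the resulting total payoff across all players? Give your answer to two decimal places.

Each contributed unit returns 3.3/9 = 0.3667 to its contributor — below 1 — so contributing 0 is dominant for every player. At the Nash equilibrium everyone keeps their 11, and the group total is 9 × 11 = 99.

99.00 labor-hours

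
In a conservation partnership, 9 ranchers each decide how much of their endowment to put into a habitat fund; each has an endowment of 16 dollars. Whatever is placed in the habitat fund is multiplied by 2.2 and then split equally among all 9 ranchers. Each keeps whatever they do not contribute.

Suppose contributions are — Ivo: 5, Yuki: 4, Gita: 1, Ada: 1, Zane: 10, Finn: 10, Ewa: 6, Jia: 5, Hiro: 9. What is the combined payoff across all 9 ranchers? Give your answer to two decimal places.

205.20 dollars

Total contributed: 5 + 4 + 1 + 1 + 10 + 10 + 6 + 5 + 9 = 51; total kept: 9 × 16 − 51 = 93.
The habitat fund pays out 2.2 × 51 = 112.20 in aggregate.
Group total = 93 + 112.20 = 205.20.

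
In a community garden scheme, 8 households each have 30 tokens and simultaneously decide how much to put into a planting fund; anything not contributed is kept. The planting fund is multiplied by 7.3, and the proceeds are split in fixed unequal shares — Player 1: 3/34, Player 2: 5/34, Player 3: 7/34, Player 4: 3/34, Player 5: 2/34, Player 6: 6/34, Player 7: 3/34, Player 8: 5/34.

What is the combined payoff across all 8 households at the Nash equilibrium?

996.00 tokens

For player j, contributing a unit is worthwhile iff 7.3 × (j's share) ≥ 1, i.e. iff j's share is at least 0.1370.
The shares above 0.1370 belong to Player 2, Player 3, Player 6 and Player 8, contributing 30 each; the remaining 4 contribute 0. Total contributed: 120.
The planting fund pays out 7.3 × 120 = 876.00 in total (split across the unequal shares, but the aggregate is all that matters for the group sum).
The 4 free-riders keep 30 each, adding 120. Group total = 120 + 876.00 = 996.00.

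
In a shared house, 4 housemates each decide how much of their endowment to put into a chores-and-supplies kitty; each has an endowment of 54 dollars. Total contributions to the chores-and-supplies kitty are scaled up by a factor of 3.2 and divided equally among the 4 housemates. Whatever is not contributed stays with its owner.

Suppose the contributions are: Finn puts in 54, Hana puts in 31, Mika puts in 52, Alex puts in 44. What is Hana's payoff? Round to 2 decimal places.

167.80 dollars

Total contributed: 54 + 31 + 52 + 44 = 181.
Each receives 3.2 × 181 / 4 = 144.80 from the chores-and-supplies kitty.
Hana keeps 54 − 31 = 23, so Hana's payoff is 23 + 144.80 = 167.80.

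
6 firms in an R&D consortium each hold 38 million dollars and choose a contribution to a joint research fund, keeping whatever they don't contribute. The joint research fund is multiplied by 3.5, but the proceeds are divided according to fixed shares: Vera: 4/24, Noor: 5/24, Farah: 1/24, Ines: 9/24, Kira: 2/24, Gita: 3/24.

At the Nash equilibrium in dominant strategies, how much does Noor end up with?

A player with share s gets back 3.5·s per unit contributed, so full contribution is dominant for anyone with s > 1/3.5 = 0.2857 and zero contribution is dominant for anyone below.
Ines alone (share 9/24) is above the threshold, contributing 38; the remaining 5 contribute 0. Total contributed: 38.
Noor keeps 38 and receives 3.5 × 38 × 5/24 = 27.71 from the joint research fund, for a payoff of 65.71.

65.71 million dollars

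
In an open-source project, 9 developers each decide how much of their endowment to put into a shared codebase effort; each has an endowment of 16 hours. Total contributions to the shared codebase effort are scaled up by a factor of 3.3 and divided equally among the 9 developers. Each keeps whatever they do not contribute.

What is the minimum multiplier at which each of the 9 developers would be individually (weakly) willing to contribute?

9

A contributed unit returns (multiplier)/9 to its contributor.
This reaches 1 exactly when the multiplier is 9.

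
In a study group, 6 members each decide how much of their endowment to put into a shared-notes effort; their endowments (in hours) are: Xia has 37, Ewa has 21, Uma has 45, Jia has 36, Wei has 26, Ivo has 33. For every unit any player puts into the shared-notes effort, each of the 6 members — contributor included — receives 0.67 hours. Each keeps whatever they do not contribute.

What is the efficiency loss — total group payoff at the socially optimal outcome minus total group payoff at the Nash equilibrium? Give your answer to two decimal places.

The private return per contributed unit is 0.67 < 1 for everyone, so the Nash equilibrium is zero contribution and the group total is Σ E_j = 37 + 21 + 45 + 36 + 26 + 33 = 198.
Each contributed unit returns 4.020 to the group, so the social optimum is full contribution by everyone: group total = 4.020 × 198 = 795.96.
Efficiency loss = (4.020 − 1) × 198 = 597.96.

597.96 hours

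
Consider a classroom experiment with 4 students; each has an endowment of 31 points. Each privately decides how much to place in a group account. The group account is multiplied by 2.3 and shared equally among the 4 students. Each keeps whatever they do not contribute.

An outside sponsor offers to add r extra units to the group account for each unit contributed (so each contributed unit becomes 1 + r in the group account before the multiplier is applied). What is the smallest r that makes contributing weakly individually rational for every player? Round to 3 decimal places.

With matching at rate r, one contributed unit becomes (1 + r) in the group account and returns 2.3 × (1 + r) / 4 to the contributor.
Setting this equal to 1: 1 + r = 4/2.3 = 1.7391.
So the minimum matching rate is r = 1.7391 − 1 = 0.739.

0.739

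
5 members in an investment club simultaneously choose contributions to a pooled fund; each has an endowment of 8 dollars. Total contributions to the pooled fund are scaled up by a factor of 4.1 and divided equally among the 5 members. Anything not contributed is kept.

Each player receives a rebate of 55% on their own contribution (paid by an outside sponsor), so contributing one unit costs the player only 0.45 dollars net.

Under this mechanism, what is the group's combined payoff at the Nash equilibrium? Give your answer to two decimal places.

Under the mechanism each unit contributed yields (4.1/5) / 0.45 = 1.8222 back to its contributor per unit of net cost, which exceeds 1, making full contribution the dominant choice for everyone.
At the Nash equilibrium everyone contributes 8. Group total payoff = 5 × (8 × 0.55 + 4.1 × 8) = 186.00.

186.00 dollars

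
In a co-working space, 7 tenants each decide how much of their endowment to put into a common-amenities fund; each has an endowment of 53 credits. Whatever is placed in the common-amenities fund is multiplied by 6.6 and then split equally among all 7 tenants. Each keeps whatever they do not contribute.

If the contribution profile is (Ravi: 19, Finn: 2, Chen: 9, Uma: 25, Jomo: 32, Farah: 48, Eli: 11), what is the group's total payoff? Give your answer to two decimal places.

1188.60 credits

Total contributed: 19 + 2 + 9 + 25 + 32 + 48 + 11 = 146; total kept: 7 × 53 − 146 = 225.
The common-amenities fund pays out 6.6 × 146 = 963.60 in aggregate.
Group total = 225 + 963.60 = 1188.60.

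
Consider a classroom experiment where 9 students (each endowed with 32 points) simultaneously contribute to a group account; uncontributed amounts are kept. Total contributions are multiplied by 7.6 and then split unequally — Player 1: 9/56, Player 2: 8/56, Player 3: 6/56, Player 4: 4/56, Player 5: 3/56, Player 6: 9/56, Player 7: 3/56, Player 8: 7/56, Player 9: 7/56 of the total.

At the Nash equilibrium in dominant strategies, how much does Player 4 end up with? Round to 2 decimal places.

84.11 points

Player j's private return per contributed unit is 7.6 × (j's share). Contributing is weakly dominant for j when that share is at least 1/7.6 = 0.1316, and contributing 0 is dominant otherwise.
Player 1, Player 2 and Player 6 clear that bar, contributing 32 each; the remaining 6 contribute 0. Total contributed: 96.
Player 4 keeps 32 and receives 7.6 × 96 × 4/56 = 52.11 from the group account, for a payoff of 84.11.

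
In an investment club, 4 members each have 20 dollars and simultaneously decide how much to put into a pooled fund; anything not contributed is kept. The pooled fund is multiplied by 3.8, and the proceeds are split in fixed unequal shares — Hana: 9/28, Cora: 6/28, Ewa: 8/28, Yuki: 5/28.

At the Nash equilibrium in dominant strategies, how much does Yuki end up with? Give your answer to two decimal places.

47.14 dollars

Player j's private return per contributed unit is 3.8 × (j's share). Contributing is weakly dominant for j when that share is at least 1/3.8 = 0.2632, and contributing 0 is dominant otherwise.
Hana and Ewa clear that bar, contributing 20 each; the remaining 2 contribute 0. Total contributed: 40.
Yuki keeps 20 and receives 3.8 × 40 × 5/28 = 27.14 from the pooled fund, for a payoff of 47.14.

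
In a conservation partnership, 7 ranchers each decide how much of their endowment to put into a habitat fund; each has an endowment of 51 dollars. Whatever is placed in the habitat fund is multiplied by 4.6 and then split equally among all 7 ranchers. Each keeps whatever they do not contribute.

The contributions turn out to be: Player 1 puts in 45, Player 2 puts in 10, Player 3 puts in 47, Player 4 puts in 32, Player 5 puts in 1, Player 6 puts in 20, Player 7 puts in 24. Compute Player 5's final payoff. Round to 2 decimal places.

Total contributed: 45 + 10 + 47 + 32 + 1 + 20 + 24 = 179.
Each receives 4.6 × 179 / 7 = 117.63 from the habitat fund.
Player 5 keeps 51 − 1 = 50, so Player 5's payoff is 50 + 117.63 = 167.63.

167.63 dollars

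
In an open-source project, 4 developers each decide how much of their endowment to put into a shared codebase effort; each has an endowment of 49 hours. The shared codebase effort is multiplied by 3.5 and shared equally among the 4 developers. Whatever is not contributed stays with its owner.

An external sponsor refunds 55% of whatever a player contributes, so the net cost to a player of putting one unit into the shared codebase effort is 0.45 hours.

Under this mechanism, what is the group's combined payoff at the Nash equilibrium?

793.80 hours

The effective private return per unit is now (3.5/4) / 0.45 = 1.9444 > 1, so every player's dominant strategy flips to full contribution.
So the Nash equilibrium is full contribution by all 4; the group earns 4 × (49 × 0.55 + 3.5 × 49) = 793.80.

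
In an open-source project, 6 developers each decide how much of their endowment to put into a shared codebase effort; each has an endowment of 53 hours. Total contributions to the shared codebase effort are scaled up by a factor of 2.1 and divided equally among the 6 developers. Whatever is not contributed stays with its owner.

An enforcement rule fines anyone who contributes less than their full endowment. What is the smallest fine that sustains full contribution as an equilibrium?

Given the others contribute fully, the best deviation is to contribute 0 (any partial contribution still incurs the fine and gives up units whose private return 0.3500 is below 1).
Deviating from 53 to 0 saves 53 hours but forfeits the deviator's share of the drop in the shared codebase effort: 2.1/6 × 53 = 18.55.
So the deviation gain is 53 − 18.55 = 34.45, and the fine must be at least 34.45 hours to wipe it out.

34.45 hours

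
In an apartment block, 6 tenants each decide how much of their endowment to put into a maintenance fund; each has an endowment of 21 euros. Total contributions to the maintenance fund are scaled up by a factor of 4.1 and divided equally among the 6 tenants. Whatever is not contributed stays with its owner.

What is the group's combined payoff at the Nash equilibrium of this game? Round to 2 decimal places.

126.00 euros

Each contributed unit returns 4.1/6 = 0.6833 to its contributor — below 1 — so contributing 0 is dominant for every player. At the Nash equilibrium everyone keeps their 21, and the group total is 6 × 21 = 126.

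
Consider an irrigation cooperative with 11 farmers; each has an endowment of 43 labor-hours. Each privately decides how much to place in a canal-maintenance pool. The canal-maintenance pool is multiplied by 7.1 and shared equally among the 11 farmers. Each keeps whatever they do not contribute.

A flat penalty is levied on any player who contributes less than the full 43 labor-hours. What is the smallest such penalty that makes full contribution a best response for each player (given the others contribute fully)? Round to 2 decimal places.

Given the others contribute fully, the best deviation is to contribute 0 (any partial contribution still incurs the fine and gives up units whose private return 0.6455 is below 1).
Deviating from 43 to 0 saves 43 labor-hours but forfeits the deviator's share of the drop in the canal-maintenance pool: 7.1/11 × 43 = 27.75.
So the deviation gain is 43 − 27.75 = 15.25, and the fine must be at least 15.25 labor-hours to wipe it out.

15.25 labor-hours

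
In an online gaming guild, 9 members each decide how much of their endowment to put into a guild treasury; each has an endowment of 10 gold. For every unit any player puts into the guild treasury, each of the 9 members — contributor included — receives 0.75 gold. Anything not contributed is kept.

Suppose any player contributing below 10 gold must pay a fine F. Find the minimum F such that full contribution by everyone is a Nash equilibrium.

Given the others contribute fully, the best deviation is to contribute 0 (any partial contribution still incurs the fine and gives up units whose private return 0.75 is below 1).
Deviating from 10 to 0 saves 10 gold but forfeits the deviator's share of the drop in the guild treasury: 0.75 × 10 = 7.50.
So the deviation gain is 10 − 7.50 = 2.50, and the fine must be at least 2.50 gold to wipe it out.

2.50 gold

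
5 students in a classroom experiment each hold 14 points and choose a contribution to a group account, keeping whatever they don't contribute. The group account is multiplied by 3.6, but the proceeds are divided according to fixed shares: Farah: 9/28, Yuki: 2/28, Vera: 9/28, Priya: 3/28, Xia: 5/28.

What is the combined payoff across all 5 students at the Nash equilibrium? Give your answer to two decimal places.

For player j, contributing a unit is worthwhile iff 3.6 × (j's share) ≥ 1, i.e. iff j's share is at least 0.2778.
Farah and Vera clear that bar, contributing 14 each; the remaining 3 contribute 0. Total contributed: 28.
The group account pays out 3.6 × 28 = 100.80 in total (split across the unequal shares, but the aggregate is all that matters for the group sum).
The 3 free-riders keep 14 each, adding 42. Group total = 42 + 100.80 = 142.80.

142.80 points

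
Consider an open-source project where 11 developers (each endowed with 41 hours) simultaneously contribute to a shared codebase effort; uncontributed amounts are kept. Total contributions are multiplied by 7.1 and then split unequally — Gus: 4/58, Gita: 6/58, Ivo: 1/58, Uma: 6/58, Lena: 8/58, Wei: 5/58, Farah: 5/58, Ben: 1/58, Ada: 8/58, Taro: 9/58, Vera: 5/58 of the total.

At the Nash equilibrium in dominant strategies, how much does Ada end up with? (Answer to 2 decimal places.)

81.15 hours

For player j, contributing a unit is worthwhile iff 7.1 × (j's share) ≥ 1, i.e. iff j's share is at least 0.1408.
The only share above 0.1408 is Taro's 9/58, contributing 41; the remaining 10 contribute 0. Total contributed: 41.
Ada keeps 41 and receives 7.1 × 41 × 8/58 = 40.15 from the shared codebase effort, for a payoff of 81.15.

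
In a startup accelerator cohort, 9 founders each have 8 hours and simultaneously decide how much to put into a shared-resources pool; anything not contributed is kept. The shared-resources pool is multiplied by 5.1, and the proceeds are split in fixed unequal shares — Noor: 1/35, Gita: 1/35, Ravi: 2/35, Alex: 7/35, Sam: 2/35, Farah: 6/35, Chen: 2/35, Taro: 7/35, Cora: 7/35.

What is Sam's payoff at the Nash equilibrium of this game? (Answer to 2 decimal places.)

For player j, contributing a unit is worthwhile iff 5.1 × (j's share) ≥ 1, i.e. iff j's share is at least 0.1961.
Alex, Taro and Cora clear that bar, contributing 8 each; the remaining 6 contribute 0. Total contributed: 24.
Sam keeps 8 and receives 5.1 × 24 × 2/35 = 6.99 from the shared-resources pool, for a payoff of 14.99.

14.99 hours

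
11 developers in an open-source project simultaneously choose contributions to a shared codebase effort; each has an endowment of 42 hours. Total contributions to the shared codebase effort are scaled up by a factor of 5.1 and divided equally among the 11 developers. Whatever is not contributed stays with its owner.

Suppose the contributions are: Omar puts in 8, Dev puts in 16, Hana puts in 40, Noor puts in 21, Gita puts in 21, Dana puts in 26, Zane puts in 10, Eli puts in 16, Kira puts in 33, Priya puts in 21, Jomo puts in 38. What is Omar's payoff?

149.91 hours

Total contributed: 8 + 16 + 40 + 21 + 21 + 26 + 10 + 16 + 33 + 21 + 38 = 250.
Each receives 5.1 × 250 / 11 = 115.91 from the shared codebase effort.
Omar keeps 42 − 8 = 34, so Omar's payoff is 34 + 115.91 = 149.91.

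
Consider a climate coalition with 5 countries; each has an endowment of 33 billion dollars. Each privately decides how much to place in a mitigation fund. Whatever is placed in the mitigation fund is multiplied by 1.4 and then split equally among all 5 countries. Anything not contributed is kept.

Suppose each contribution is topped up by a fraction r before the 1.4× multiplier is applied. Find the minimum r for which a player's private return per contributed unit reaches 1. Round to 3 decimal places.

With matching at rate r, one contributed unit becomes (1 + r) in the mitigation fund and returns 1.4 × (1 + r) / 5 to the contributor.
Setting this equal to 1: 1 + r = 5/1.4 = 3.5714.
So the minimum matching rate is r = 3.5714 − 1 = 2.571.

2.571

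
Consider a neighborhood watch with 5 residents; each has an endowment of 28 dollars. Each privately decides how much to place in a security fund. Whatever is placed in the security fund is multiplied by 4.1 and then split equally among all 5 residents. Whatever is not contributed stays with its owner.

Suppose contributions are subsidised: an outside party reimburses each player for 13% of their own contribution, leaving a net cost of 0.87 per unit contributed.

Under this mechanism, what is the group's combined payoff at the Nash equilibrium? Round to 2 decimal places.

With the mechanism, a contributed unit returns (4.1/5) / 0.87 = 0.9425 per unit of net cost — still below 1 — so contributing 0 remains dominant for every player.
Everyone keeps their endowment and the group total is 5 × 28 = 140.

140.00 dollars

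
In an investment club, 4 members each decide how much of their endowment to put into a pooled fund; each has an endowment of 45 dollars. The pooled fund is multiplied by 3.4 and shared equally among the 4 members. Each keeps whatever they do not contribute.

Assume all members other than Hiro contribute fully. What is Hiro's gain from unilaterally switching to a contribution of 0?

6.75 dollars

Switching from a contribution of 45 to 0 lets Hiro keep an extra 45 dollars, but lowers the pooled fund by 45, which costs Hiro their own share of that drop: 3.4/4 × 45 = 38.25.
Net gain = 45 − 38.25 = 6.75. The private return per contributed unit (0.8500) is below 1, so free-riding is indeed the best response regardless of what the others do.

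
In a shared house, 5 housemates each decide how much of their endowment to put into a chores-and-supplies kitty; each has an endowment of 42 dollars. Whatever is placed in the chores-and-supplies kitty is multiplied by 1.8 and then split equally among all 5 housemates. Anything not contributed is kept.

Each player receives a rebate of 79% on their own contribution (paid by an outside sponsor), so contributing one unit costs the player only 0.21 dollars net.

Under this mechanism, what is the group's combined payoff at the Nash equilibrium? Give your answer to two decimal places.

Under the mechanism each unit contributed yields (1.8/5) / 0.21 = 1.7143 back to its contributor per unit of net cost, which exceeds 1, making full contribution the dominant choice for everyone.
At the Nash equilibrium everyone contributes 42. Group total payoff = 5 × (42 × 0.79 + 1.8 × 42) = 543.90.

543.90 dollars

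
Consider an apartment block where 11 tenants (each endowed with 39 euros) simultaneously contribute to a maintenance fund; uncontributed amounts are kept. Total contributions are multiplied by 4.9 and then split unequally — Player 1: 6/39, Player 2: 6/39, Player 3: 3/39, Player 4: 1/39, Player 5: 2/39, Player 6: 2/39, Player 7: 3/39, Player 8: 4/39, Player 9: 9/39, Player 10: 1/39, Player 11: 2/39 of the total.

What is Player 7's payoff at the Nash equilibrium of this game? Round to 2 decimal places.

53.70 euros

Each unit j contributes comes back to j as 4.9 × (j's share), so j prefers to contribute only if that share exceeds 1/4.9 = 0.2041; otherwise keeping the unit dominates.
Only Player 9 (9/39) clears that bar, contributing 39; the remaining 10 contribute 0. Total contributed: 39.
Player 7 keeps 39 and receives 4.9 × 39 × 3/39 = 14.70 from the maintenance fund, for a payoff of 53.70.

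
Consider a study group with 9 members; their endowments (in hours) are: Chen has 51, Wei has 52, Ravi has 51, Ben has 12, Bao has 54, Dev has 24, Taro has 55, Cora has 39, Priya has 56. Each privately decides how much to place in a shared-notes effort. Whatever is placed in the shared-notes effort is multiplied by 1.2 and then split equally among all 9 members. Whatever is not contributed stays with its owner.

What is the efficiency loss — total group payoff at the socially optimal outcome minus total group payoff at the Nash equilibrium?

The private return per contributed unit is 1.2/9 = 0.1333 < 1 for every player regardless of endowment, so the Nash equilibrium is zero contribution and the group total is Σ E_j = 51 + 52 + 51 + 12 + 54 + 24 + 55 + 39 + 56 = 394.
Each contributed unit returns 1.200 to the group, so the social optimum is full contribution by everyone: group total = 1.200 × 394 = 472.80.
Efficiency loss = (1.200 − 1) × 394 = 78.80.

78.80 hours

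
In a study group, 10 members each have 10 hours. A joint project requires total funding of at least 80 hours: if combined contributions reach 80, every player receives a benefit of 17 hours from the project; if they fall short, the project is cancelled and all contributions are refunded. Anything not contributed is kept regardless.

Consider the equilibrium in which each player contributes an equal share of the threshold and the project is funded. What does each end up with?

19 hours

Equal share of the threshold: 80/10 = 8.
At this profile no one gains by cutting their contribution: any cut drops the total below 80, the project is cancelled, contributions are refunded, and the deviator ends with 10, which is less than 10 − 8 + 17 = 19. Contributing more than 8 just wastes the excess. So contributing exactly 8 is a best response.
Each player's payoff: 10 − 8 + 17 = 19.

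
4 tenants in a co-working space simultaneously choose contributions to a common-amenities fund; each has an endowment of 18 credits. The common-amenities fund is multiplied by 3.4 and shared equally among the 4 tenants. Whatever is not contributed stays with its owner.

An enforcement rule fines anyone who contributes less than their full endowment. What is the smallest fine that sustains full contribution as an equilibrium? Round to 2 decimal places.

2.70 credits

Given the others contribute fully, the best deviation is to contribute 0 (any partial contribution still incurs the fine and gives up units whose private return 0.8500 is below 1).
Deviating from 18 to 0 saves 18 credits but forfeits the deviator's share of the drop in the common-amenities fund: 3.4/4 × 18 = 15.30.
So the deviation gain is 18 − 15.30 = 2.70, and the fine must be at least 2.70 credits to wipe it out.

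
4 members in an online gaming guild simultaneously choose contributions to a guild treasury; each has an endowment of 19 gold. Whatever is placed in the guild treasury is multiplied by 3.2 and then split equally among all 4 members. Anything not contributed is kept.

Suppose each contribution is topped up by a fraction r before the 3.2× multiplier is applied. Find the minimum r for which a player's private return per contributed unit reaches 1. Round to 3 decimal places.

With matching at rate r, one contributed unit becomes (1 + r) in the guild treasury and returns 3.2 × (1 + r) / 4 to the contributor.
Setting this equal to 1: 1 + r = 4/3.2 = 1.2500.
So the minimum matching rate is r = 1.2500 − 1 = 0.250.

0.250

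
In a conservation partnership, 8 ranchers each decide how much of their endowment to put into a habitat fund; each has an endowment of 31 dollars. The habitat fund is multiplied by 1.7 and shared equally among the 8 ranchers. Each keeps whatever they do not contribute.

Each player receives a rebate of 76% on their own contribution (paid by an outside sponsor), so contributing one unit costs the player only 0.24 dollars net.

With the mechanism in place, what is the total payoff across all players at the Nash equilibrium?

With the mechanism, a contributed unit returns (1.7/8) / 0.24 = 0.8854 per unit of net cost — still below 1 — so contributing 0 remains dominant for every player.
At the Nash equilibrium no one contributes; group total payoff = 8 × 31 = 248.

248.00 dollars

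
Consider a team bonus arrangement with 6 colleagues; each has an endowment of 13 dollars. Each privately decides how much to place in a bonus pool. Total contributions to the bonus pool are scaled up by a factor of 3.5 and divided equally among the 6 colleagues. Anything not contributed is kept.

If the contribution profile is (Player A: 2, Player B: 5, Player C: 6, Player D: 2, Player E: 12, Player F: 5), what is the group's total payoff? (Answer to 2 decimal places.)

158.00 dollars

Total contributed: 2 + 5 + 6 + 2 + 12 + 5 = 32; total kept: 6 × 13 − 32 = 46.
The bonus pool pays out 3.5 × 32 = 112.00 in aggregate.
Group total = 46 + 112.00 = 158.00.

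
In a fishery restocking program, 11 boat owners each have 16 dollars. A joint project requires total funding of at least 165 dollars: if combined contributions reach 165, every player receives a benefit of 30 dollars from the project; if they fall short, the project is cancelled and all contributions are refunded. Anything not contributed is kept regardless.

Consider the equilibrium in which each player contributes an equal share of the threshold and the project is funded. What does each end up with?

31 dollars

Equal share of the threshold: 165/11 = 15.
At this profile no one gains by cutting their contribution: any cut drops the total below 165, the project is cancelled, contributions are refunded, and the deviator ends with 16, which is less than 16 − 15 + 30 = 31. Contributing more than 15 just wastes the excess. So contributing exactly 15 is a best response.
Each player's payoff: 16 − 15 + 30 = 31.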